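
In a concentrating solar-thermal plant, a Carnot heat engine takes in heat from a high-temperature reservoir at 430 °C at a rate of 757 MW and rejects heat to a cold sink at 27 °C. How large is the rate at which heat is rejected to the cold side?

Q̇_C ≈ 323 MW

T_H = 430 °C → 430 + 273.15 = 703.15 K.
T_C = 27 °C → 27 + 273.15 = 300.15 K.
For a reversible engine, η = 1 − T_C/T_H = 1 − 300.15/703.15 = 0.5731.
For a reversible cycle Q_C/Q_H = T_C/T_H, so Q_C = 757 × 300.15/703.15 = 323 MW.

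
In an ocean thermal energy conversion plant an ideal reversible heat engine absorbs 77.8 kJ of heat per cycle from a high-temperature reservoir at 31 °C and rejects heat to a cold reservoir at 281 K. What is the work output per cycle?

W ≈ 5.92 kJ

T_H = 31 °C → 31 + 273.15 = 304.15 K.
η_rev = 1 − T_C/T_H = 1 − 281.00/304.15 = 0.0761.
W = η·Q_H = 0.0761 × 77.8 = 5.92 kJ.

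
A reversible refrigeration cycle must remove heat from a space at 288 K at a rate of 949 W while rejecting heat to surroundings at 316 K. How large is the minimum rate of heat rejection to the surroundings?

Q̇_H ≈ 1040 W

For a reversible cycle Q_H/Q_C = T_H/T_C, so Q_H = Q_C·T_H/T_C = 949 × 316.00/288.00 = 1040 W.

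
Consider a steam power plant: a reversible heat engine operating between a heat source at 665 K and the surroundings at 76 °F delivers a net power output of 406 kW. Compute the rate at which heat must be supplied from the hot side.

T_C = 76 °F → (76 − 32) × 5/9 = 24.44 °C = 297.59 K.
The Carnot efficiency is η = 1 − T_C/T_H = 1 − 297.59/665.00 = 0.5525.
Q_H = W/η = 406/0.5525 = 734.9 kW.

Q̇_H ≈ 734.9 kW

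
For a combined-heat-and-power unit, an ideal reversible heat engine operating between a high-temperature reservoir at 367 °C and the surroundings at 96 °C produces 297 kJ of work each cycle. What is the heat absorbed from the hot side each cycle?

T_H = 367 °C → 367 + 273.15 = 640.15 K.
T_C = 96 °C → 96 + 273.15 = 369.15 K.
Carnot efficiency: η = 1 − T_C/T_H = 1 − 369.15/640.15 = 0.4233.
Q_H = W/η = 297/0.4233 = 701.6 kJ.

Q_H ≈ 701.6 kJ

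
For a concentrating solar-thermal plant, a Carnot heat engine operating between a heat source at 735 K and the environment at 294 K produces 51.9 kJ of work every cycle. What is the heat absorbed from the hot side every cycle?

Q_H ≈ 86.5 kJ

Since the cycle is reversible, η = 1 − T_C/T_H = 1 − 294.00/735.00 = 0.6000.
Q_H = W/η = 51.9/0.6000 = 86.5 kJ.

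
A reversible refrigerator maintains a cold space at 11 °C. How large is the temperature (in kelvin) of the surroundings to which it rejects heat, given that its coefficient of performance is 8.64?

T_C = 11 °C → 11 + 273.15 = 284.15 K.
COP_R = T_C/(T_H − T_C) ⇒ T_H = T_C·(1 + 1/COP_R) = 284.15 × (1 + 1/8.64) = 317 K.

T_H ≈ 317 K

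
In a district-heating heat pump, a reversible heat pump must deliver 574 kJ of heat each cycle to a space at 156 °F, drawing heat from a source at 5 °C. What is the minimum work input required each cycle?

T_H = 156 °F → (156 − 32) × 5/9 = 68.89 °C = 342.04 K.
T_C = 5 °C → 5 + 273.15 = 278.15 K.
The Carnot heat-pump COP is COP_HP = T_H/(T_H − T_C) = 342.04/63.89 = 5.3537.
W = Q_H/COP_HP = 574/5.3537 = 107.2 kJ.

W_in ≈ 107.2 kJ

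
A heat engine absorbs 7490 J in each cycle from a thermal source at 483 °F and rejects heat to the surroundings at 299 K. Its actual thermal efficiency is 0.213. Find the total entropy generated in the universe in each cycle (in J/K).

ΔS_univ ≈ 5.41 J/K

T_H = 483 °F → (483 − 32) × 5/9 = 250.56 °C = 523.71 K.
W = η·Q_H = 0.213 × 7490 = 1595 J, so Q_C = Q_H − W = 5895 J.
Reservoir entropy changes: ΔS_H = −Q_H/T_H = −7490/523.71 = -14.30 J/K and ΔS_C = +Q_C/T_C = 5895/299.00 = 19.71 J/K.
ΔS_univ = −Q_H/T_H + Q_C/T_C = 5.41 J/K (> 0, since η = 0.213 < η_Carnot = 0.429).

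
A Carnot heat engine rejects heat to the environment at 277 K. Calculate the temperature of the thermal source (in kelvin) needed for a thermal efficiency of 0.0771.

T_H ≈ 300 K

From η = 1 − T_C/T_H, solving for T_H gives T_H = T_C/(1 − η) = 277.00/(1 − 0.0771) = 300 K.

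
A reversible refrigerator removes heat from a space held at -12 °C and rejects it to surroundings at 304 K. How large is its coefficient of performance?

T_C = -12 °C → -12 + 273.15 = 261.15 K.
COP_R = T_C/(T_H − T_C) = 261.15/(304.00 − 261.15) = 6.09.

COP_R ≈ 6.09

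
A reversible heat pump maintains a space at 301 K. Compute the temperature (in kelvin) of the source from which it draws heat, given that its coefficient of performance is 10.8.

COP_HP = T_H/(T_H − T_C) ⇒ T_C = T_H·(COP_HP − 1)/COP_HP = 301.00 × (10.8 − 1)/10.8 = 273.1 K.

T_C ≈ 273.1 K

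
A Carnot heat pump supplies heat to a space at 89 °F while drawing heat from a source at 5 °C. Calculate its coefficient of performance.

COP_HP ≈ 11.43

T_H = 89 °F → (89 − 32) × 5/9 = 31.67 °C = 304.82 K.
T_C = 5 °C → 5 + 273.15 = 278.15 K.
COP_HP = T_H/(T_H − T_C) = 304.82/(304.82 − 278.15) = 11.43.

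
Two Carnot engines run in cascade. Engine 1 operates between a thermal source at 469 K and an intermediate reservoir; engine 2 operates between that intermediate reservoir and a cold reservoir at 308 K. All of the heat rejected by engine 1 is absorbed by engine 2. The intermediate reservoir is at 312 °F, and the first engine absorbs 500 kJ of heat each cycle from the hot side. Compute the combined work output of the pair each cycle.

Two reversible stages in series are equivalent to a single Carnot engine between T_H and T_C, so η_total = 1 − T_C/T_H = 1 − 308.00/469.00 = 0.3433.
W_total = η_total · Q_H = 0.3433 × 500 = 172 kJ.

W_total ≈ 172 kJ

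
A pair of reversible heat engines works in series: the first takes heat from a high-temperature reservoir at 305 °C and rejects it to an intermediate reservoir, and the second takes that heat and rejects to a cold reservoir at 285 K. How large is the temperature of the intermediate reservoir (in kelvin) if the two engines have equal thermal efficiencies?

T_m ≈ 406 K

T_H = 305 °C → 305 + 273.15 = 578.15 K.
Equal efficiencies require 1 − T_m/T_H = 1 − T_C/T_m, i.e. T_m/T_H = T_C/T_m, so T_m = √(T_H·T_C) = √(578.15 × 285.00) = 406 K.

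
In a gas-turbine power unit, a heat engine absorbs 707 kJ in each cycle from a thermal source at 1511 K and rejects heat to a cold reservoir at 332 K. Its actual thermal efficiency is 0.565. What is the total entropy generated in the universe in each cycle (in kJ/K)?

ΔS_univ ≈ 0.458 kJ/K

W = η·Q_H = 0.565 × 707 = 399.5 kJ, so Q_C = Q_H − W = 307.5 kJ.
Reservoir entropy changes: ΔS_H = −Q_H/T_H = −707/1511.00 = -0.4679 kJ/K and ΔS_C = +Q_C/T_C = 307.5/332.00 = 0.9263 kJ/K.
ΔS_univ = −Q_H/T_H + Q_C/T_C = 0.458 kJ/K (> 0, since η = 0.565 < η_Carnot = 0.780).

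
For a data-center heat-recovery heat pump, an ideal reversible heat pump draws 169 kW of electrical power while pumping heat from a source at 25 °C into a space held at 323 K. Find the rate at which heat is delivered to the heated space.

T_C = 25 °C → 25 + 273.15 = 298.15 K.
For a reversible heat pump, COP_HP = T_H/(T_H − T_C) = 323.00/24.85 = 12.9980.
Q_H = COP_HP · W = 12.9980 × 169 = 2197 kW.

Q̇_H ≈ 2197 kW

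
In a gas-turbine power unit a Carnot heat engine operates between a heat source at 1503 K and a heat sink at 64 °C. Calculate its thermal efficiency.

T_C = 64 °C → 64 + 273.15 = 337.15 K.
η_rev = 1 − T_C/T_H = 1 − 337.15/1503.00 = 0.776.

η ≈ 0.776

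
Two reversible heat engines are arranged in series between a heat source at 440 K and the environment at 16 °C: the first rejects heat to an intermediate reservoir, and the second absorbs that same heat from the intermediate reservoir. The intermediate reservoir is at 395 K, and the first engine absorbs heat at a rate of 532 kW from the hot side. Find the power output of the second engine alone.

T_C = 16 °C → 16 + 273.15 = 289.15 K.
Heat entering the second stage: Q_m = Q_H·(T_m/T_H) = 532 × 395.00/440.00 = 477.6 kW.
Second-stage efficiency η₂ = 1 − T_C/T_m = 1 − 289.15/395.00 = 0.2680, so W₂ = η₂·Q_m = 128.0 kW.

Ẇ₂ ≈ 128.0 kW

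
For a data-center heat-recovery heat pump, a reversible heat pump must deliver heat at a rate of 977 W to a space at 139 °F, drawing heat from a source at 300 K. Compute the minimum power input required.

T_H = 139 °F → (139 − 32) × 5/9 = 59.44 °C = 332.59 K.
Reversible heating COP: COP_HP = T_H/(T_H − T_C) = 332.59/32.59 = 10.2040.
W = Q_H/COP_HP = 977/10.2040 = 95.7 W.

Ẇ_in ≈ 95.7 W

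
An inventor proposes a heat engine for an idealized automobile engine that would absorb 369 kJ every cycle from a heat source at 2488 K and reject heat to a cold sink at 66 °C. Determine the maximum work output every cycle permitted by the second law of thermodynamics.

W_max ≈ 318.7 kJ

T_C = 66 °C → 66 + 273.15 = 339.15 K.
The second-law ceiling is the Carnot efficiency, η_max = 1 − T_C/T_H = 1 − 339.15/2488.00 = 0.8637.
W_max = η_max · Q_H = 0.8637 × 369 = 318.7 kJ.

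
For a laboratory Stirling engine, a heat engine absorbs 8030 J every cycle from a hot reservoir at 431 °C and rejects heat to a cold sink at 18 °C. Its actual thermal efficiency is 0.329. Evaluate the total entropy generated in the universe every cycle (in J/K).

T_H = 431 °C → 431 + 273.15 = 704.15 K.
T_C = 18 °C → 18 + 273.15 = 291.15 K.
W = η·Q_H = 0.329 × 8030 = 2642 J, so Q_C = Q_H − W = 5388 J.
Reservoir entropy changes: ΔS_H = −Q_H/T_H = −8030/704.15 = -11.40 J/K and ΔS_C = +Q_C/T_C = 5388/291.15 = 18.51 J/K.
ΔS_univ = −Q_H/T_H + Q_C/T_C = 7.103 J/K (> 0, since η = 0.329 < η_Carnot = 0.587).

ΔS_univ ≈ 7.103 J/K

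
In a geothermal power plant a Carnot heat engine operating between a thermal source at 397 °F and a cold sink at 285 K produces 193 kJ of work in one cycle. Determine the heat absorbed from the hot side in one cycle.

T_H = 397 °F → (397 − 32) × 5/9 = 202.78 °C = 475.93 K.
Carnot efficiency: η = 1 − T_C/T_H = 1 − 285.00/475.93 = 0.4012.
Q_H = W/η = 193/0.4012 = 481 kJ.

Q_H ≈ 481 kJ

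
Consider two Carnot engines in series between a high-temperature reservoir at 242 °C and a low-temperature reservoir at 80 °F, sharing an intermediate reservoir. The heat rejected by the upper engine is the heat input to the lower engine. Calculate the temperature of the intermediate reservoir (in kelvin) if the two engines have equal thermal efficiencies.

T_m ≈ 393.0 K

T_H = 242 °C → 242 + 273.15 = 515.15 K.
T_C = 80 °F → (80 − 32) × 5/9 = 26.67 °C = 299.82 K.
Equal efficiencies require 1 − T_m/T_H = 1 − T_C/T_m, i.e. T_m/T_H = T_C/T_m, so T_m = √(T_H·T_C) = √(515.15 × 299.82) = 393.0 K.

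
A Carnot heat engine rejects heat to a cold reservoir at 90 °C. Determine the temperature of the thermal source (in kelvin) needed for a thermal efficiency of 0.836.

T_C = 90 °C → 90 + 273.15 = 363.15 K.
From η = 1 − T_C/T_H, solving for T_H gives T_H = T_C/(1 − η) = 363.15/(1 − 0.836) = 2210 K.

T_H ≈ 2210 K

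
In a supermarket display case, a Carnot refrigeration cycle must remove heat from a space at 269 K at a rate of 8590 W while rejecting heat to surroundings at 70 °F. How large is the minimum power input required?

T_H = 70 °F → (70 − 32) × 5/9 = 21.11 °C = 294.26 K.
For a reversible refrigerator, COP_R = T_C/(T_H − T_C) = 269.00/25.26 = 10.6488.
W = Q_C/COP_R = 8590/10.6488 = 807 W.

Ẇ_in ≈ 807 W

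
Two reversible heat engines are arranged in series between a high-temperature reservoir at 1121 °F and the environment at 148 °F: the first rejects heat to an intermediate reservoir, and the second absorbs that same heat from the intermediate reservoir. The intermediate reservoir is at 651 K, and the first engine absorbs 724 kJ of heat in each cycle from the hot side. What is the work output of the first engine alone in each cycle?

T_H = 1121 °F → (1121 − 32) × 5/9 = 605.00 °C = 878.15 K.
T_C = 148 °F → (148 − 32) × 5/9 = 64.44 °C = 337.59 K.
First-stage efficiency η₁ = 1 − T_m/T_H = 1 − 651.00/878.15 = 0.2587.
W₁ = η₁·Q_H = 0.2587 × 724 = 187 kJ.

W₁ ≈ 187 kJ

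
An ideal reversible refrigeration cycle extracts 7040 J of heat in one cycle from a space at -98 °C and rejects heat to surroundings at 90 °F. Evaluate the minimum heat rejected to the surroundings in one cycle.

T_H = 90 °F → (90 − 32) × 5/9 = 32.22 °C = 305.37 K.
T_C = -98 °C → -98 + 273.15 = 175.15 K.
For a reversible cycle Q_H/Q_C = T_H/T_C, so Q_H = Q_C·T_H/T_C = 7040 × 305.37/175.15 = 12300 J.

Q_H ≈ 12300 J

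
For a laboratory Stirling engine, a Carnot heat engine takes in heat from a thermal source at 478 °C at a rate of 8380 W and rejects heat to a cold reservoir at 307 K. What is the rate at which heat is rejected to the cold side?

Q̇_C ≈ 3420 W

T_H = 478 °C → 478 + 273.15 = 751.15 K.
Carnot efficiency: η = 1 − T_C/T_H = 1 − 307.00/751.15 = 0.5913.
For a reversible cycle Q_C/Q_H = T_C/T_H, so Q_C = 8380 × 307.00/751.15 = 3420 W.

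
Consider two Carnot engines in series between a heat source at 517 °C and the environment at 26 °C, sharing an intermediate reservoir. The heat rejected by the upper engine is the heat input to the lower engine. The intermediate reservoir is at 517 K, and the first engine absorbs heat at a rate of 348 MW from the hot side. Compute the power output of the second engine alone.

Ẇ₂ ≈ 95.9 MW

T_H = 517 °C → 517 + 273.15 = 790.15 K.
T_C = 26 °C → 26 + 273.15 = 299.15 K.
Heat entering the second stage: Q_m = Q_H·(T_m/T_H) = 348 × 517.00/790.15 = 228 MW.
Second-stage efficiency η₂ = 1 − T_C/T_m = 1 − 299.15/517.00 = 0.4214, so W₂ = η₂·Q_m = 95.9 MW.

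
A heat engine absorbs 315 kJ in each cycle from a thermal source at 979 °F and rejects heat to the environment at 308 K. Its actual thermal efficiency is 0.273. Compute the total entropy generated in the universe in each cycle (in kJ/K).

T_H = 979 °F → (979 − 32) × 5/9 = 526.11 °C = 799.26 K.
W = η·Q_H = 0.273 × 315 = 86.00 kJ, so Q_C = Q_H − W = 229.0 kJ.
Entropy balance on the reservoirs: −Q_H/T_H = -0.3941 kJ/K, +Q_C/T_C = 0.7435 kJ/K.
ΔS_univ = −Q_H/T_H + Q_C/T_C = 0.349 kJ/K (> 0, since η = 0.273 < η_Carnot = 0.615).

ΔS_univ ≈ 0.349 kJ/K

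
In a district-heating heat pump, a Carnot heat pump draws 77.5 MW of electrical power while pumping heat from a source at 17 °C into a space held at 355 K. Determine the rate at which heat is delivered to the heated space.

T_C = 17 °C → 17 + 273.15 = 290.15 K.
The Carnot heat-pump COP is COP_HP = T_H/(T_H − T_C) = 355.00/64.85 = 5.4742.
Q_H = COP_HP · W = 5.4742 × 77.5 = 424 MW.

Q̇_H ≈ 424 MW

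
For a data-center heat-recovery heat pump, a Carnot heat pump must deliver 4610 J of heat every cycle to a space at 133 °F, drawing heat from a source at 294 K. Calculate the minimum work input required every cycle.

T_H = 133 °F → (133 − 32) × 5/9 = 56.11 °C = 329.26 K.
COP_HP = T_H/(T_H − T_C) = 329.26/35.26 = 9.3378.
W = Q_H/COP_HP = 4610/9.3378 = 494 J.

W_in ≈ 494 J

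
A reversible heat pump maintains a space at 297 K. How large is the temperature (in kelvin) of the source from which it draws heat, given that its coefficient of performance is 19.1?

COP_HP = T_H/(T_H − T_C) ⇒ T_C = T_H·(COP_HP − 1)/COP_HP = 297.00 × (19.1 − 1)/19.1 = 281 K.

T_C ≈ 281 K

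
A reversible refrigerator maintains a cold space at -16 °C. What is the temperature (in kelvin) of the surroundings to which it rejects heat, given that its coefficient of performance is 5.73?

T_H ≈ 302 K

T_C = -16 °C → -16 + 273.15 = 257.15 K.
COP_R = T_C/(T_H − T_C) ⇒ T_H = T_C·(1 + 1/COP_R) = 257.15 × (1 + 1/5.73) = 302 K.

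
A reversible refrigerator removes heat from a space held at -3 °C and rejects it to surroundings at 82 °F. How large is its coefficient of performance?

T_H = 82 °F → (82 − 32) × 5/9 = 27.78 °C = 300.93 K.
T_C = -3 °C → -3 + 273.15 = 270.15 K.
COP_R = T_C/(T_H − T_C) = 270.15/(300.93 − 270.15) = 8.777.

COP_R ≈ 8.777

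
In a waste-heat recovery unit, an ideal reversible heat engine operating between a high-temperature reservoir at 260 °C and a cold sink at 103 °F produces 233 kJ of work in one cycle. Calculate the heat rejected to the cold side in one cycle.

T_H = 260 °C → 260 + 273.15 = 533.15 K.
T_C = 103 °F → (103 − 32) × 5/9 = 39.44 °C = 312.59 K.
Since the cycle is reversible, η = 1 − T_C/T_H = 1 − 312.59/533.15 = 0.4137.
Since Q_C/Q_H = T_C/T_H and Q_H = W/η, Q_C = W·T_C/(T_H − T_C) = 233 × 312.59/220.56 = 330 kJ.

Q_C ≈ 330 kJ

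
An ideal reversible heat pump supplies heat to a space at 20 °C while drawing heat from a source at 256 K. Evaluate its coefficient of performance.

COP_HP ≈ 7.891

T_H = 20 °C → 20 + 273.15 = 293.15 K.
COP_HP = T_H/(T_H − T_C) = 293.15/(293.15 − 256.00) = 7.891.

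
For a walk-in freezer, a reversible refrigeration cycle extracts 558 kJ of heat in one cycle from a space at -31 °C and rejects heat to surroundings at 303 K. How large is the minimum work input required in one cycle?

T_C = -31 °C → -31 + 273.15 = 242.15 K.
The reversible coefficient of performance is COP_R = T_C/(T_H − T_C) = 242.15/60.85 = 3.9795.
W = Q_C/COP_R = 558/3.9795 = 140 kJ.

W_in ≈ 140 kJ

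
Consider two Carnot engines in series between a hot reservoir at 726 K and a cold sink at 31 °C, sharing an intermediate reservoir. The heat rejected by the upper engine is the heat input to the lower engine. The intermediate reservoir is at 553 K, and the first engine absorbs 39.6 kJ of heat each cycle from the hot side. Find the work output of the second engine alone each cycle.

T_C = 31 °C → 31 + 273.15 = 304.15 K.
Heat entering the second stage: Q_m = Q_H·(T_m/T_H) = 39.6 × 553.00/726.00 = 30.2 kJ.
Second-stage efficiency η₂ = 1 − T_C/T_m = 1 − 304.15/553.00 = 0.4500, so W₂ = η₂·Q_m = 13.6 kJ.

W₂ ≈ 13.6 kJ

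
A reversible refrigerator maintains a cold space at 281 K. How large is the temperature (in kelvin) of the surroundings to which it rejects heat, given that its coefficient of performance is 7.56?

T_H ≈ 318 K

COP_R = T_C/(T_H − T_C) ⇒ T_H = T_C·(1 + 1/COP_R) = 281.00 × (1 + 1/7.56) = 318 K.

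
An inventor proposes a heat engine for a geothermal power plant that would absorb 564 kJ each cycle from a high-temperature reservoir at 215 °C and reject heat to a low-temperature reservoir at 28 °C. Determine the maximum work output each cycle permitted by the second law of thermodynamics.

T_H = 215 °C → 215 + 273.15 = 488.15 K.
T_C = 28 °C → 28 + 273.15 = 301.15 K.
No engine can exceed the Carnot limit: η_max = 1 − T_C/T_H = 1 − 301.15/488.15 = 0.3831.
W_max = η_max · Q_H = 0.3831 × 564 = 216.1 kJ.

W_max ≈ 216.1 kJ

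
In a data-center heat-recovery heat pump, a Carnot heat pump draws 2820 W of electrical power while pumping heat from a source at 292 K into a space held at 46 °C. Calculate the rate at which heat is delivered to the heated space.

T_H = 46 °C → 46 + 273.15 = 319.15 K.
Reversible heating COP: COP_HP = T_H/(T_H − T_C) = 319.15/27.15 = 11.7551.
Q_H = COP_HP · W = 11.7551 × 2820 = 33100 W.

Q̇_H ≈ 33100 W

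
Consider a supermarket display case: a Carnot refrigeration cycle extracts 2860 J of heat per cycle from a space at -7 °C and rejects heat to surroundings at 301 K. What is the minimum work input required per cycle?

W_in ≈ 374 J

T_C = -7 °C → -7 + 273.15 = 266.15 K.
The reversible coefficient of performance is COP_R = T_C/(T_H − T_C) = 266.15/34.85 = 7.6370.
W = Q_C/COP_R = 2860/7.6370 = 374 J.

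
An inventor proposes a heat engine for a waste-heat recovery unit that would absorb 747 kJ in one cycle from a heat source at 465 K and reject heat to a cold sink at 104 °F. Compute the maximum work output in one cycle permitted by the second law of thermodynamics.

T_C = 104 °F → (104 − 32) × 5/9 = 40.00 °C = 313.15 K.
The second-law ceiling is the Carnot efficiency, η_max = 1 − T_C/T_H = 1 − 313.15/465.00 = 0.3266.
W_max = η_max · Q_H = 0.3266 × 747 = 243.9 kJ.

W_max ≈ 243.9 kJ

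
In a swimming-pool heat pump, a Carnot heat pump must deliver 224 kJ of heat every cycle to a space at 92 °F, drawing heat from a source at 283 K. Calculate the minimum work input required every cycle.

W_in ≈ 17.2 kJ

T_H = 92 °F → (92 − 32) × 5/9 = 33.33 °C = 306.48 K.
For a reversible heat pump, COP_HP = T_H/(T_H − T_C) = 306.48/23.48 = 13.0511.
W = Q_H/COP_HP = 224/13.0511 = 17.2 kJ.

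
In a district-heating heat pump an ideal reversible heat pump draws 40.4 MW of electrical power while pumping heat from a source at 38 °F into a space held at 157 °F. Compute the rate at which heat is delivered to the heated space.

T_H = 157 °F → (157 − 32) × 5/9 = 69.44 °C = 342.59 K.
T_C = 38 °F → (38 − 32) × 5/9 = 3.33 °C = 276.48 K.
The Carnot heat-pump COP is COP_HP = T_H/(T_H − T_C) = 342.59/66.11 = 5.1821.
Q_H = COP_HP · W = 5.1821 × 40.4 = 209 MW.

Q̇_H ≈ 209 MW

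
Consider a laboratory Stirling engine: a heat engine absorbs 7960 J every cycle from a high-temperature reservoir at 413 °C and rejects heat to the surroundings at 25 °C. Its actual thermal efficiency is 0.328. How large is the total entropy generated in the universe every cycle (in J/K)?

T_H = 413 °C → 413 + 273.15 = 686.15 K.
T_C = 25 °C → 25 + 273.15 = 298.15 K.
W = η·Q_H = 0.328 × 7960 = 2611 J, so Q_C = Q_H − W = 5349 J.
Entropy balance on the reservoirs: −Q_H/T_H = -11.60 J/K, +Q_C/T_C = 17.94 J/K.
ΔS_univ = −Q_H/T_H + Q_C/T_C = 6.340 J/K (> 0, since η = 0.328 < η_Carnot = 0.565).

ΔS_univ ≈ 6.340 J/K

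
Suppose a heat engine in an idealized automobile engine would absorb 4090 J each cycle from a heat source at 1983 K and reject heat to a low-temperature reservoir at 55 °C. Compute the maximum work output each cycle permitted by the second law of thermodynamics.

T_C = 55 °C → 55 + 273.15 = 328.15 K.
By the Carnot theorem, η_max = 1 − T_C/T_H = 1 − 328.15/1983.00 = 0.8345.
W_max = η_max · Q_H = 0.8345 × 4090 = 3410 J.

W_max ≈ 3410 J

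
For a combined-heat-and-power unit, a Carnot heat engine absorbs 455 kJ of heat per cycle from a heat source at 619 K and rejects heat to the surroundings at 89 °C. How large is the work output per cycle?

T_C = 89 °C → 89 + 273.15 = 362.15 K.
η_rev = 1 − T_C/T_H = 1 − 362.15/619.00 = 0.4149.
W = η·Q_H = 0.4149 × 455 = 189 kJ.

W ≈ 189 kJ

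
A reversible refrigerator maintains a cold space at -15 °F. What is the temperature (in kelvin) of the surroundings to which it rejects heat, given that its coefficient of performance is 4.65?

T_H ≈ 300.2 K

T_C = -15 °F → (-15 − 32) × 5/9 = -26.11 °C = 247.04 K.
COP_R = T_C/(T_H − T_C) ⇒ T_H = T_C·(1 + 1/COP_R) = 247.04 × (1 + 1/4.65) = 300.2 K.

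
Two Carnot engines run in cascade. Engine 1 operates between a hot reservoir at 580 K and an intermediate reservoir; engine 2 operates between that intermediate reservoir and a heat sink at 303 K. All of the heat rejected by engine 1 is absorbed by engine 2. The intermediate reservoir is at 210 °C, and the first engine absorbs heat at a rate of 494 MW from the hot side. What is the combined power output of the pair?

Ẇ_total ≈ 235.9 MW

Two reversible stages in series are equivalent to a single Carnot engine between T_H and T_C, so η_total = 1 − T_C/T_H = 1 − 303.00/580.00 = 0.4776.
W_total = η_total · Q_H = 0.4776 × 494 = 235.9 MW.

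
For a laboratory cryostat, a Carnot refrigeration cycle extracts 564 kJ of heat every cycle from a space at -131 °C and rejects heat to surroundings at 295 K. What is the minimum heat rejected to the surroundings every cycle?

Q_H ≈ 1170 kJ

T_C = -131 °C → -131 + 273.15 = 142.15 K.
For a reversible cycle Q_H/Q_C = T_H/T_C, so Q_H = Q_C·T_H/T_C = 564 × 295.00/142.15 = 1170 kJ.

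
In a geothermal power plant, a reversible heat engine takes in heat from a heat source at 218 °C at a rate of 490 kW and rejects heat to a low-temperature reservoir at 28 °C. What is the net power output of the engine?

T_H = 218 °C → 218 + 273.15 = 491.15 K.
T_C = 28 °C → 28 + 273.15 = 301.15 K.
The Carnot efficiency is η = 1 − T_C/T_H = 1 − 301.15/491.15 = 0.3868.
W = η·Q_H = 0.3868 × 490 = 190 kW.

Ẇ ≈ 190 kW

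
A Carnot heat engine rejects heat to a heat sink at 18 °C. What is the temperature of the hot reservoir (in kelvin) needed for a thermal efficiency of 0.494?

T_H ≈ 575.4 K

T_C = 18 °C → 18 + 273.15 = 291.15 K.
From η = 1 − T_C/T_H, solving for T_H gives T_H = T_C/(1 − η) = 291.15/(1 − 0.494) = 575.4 K.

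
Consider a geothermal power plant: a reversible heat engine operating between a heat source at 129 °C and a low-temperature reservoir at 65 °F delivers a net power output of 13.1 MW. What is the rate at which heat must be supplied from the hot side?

Q̇_H ≈ 47.6 MW

T_H = 129 °C → 129 + 273.15 = 402.15 K.
T_C = 65 °F → (65 − 32) × 5/9 = 18.33 °C = 291.48 K.
Since the cycle is reversible, η = 1 − T_C/T_H = 1 − 291.48/402.15 = 0.2752.
Q_H = W/η = 13.1/0.2752 = 47.6 MW.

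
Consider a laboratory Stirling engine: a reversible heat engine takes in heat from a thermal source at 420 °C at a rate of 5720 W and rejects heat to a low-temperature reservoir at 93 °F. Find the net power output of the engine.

Ẇ ≈ 3186 W

T_H = 420 °C → 420 + 273.15 = 693.15 K.
T_C = 93 °F → (93 − 32) × 5/9 = 33.89 °C = 307.04 K.
For a reversible engine, η = 1 − T_C/T_H = 1 − 307.04/693.15 = 0.5570.
W = η·Q_H = 0.5570 × 5720 = 3186 W.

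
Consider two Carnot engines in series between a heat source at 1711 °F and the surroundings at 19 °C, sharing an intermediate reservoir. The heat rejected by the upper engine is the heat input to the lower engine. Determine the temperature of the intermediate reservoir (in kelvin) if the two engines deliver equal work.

T_m ≈ 749 K

T_H = 1711 °F → (1711 − 32) × 5/9 = 932.78 °C = 1205.93 K.
T_C = 19 °C → 19 + 273.15 = 292.15 K.
For reversible stages Q_m = Q_H·(T_m/T_H). Setting W₁ = Q_H(1 − T_m/T_H) equal to W₂ = Q_m(1 − T_C/T_m) = Q_H·(T_m − T_C)/T_H gives T_H − T_m = T_m − T_C, so T_m = (T_H + T_C)/2 = (1205.93 + 292.15)/2 = 749 K.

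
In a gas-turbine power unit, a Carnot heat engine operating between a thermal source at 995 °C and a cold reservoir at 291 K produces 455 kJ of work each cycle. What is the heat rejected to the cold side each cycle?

T_H = 995 °C → 995 + 273.15 = 1268.15 K.
The Carnot efficiency is η = 1 − T_C/T_H = 1 − 291.00/1268.15 = 0.7705.
Since Q_C/Q_H = T_C/T_H and Q_H = W/η, Q_C = W·T_C/(T_H − T_C) = 455 × 291.00/977.15 = 136 kJ.

Q_C ≈ 136 kJ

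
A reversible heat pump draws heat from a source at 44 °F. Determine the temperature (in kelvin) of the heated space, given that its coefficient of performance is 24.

T_C = 44 °F → (44 − 32) × 5/9 = 6.67 °C = 279.82 K.
COP_HP = T_H/(T_H − T_C) ⇒ T_H = T_C·COP_HP/(COP_HP − 1) = 279.82 × 24/(24 − 1) = 292 K.

T_H ≈ 292 K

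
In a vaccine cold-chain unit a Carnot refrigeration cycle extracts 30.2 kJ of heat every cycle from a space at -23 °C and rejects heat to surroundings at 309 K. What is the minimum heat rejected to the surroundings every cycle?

T_C = -23 °C → -23 + 273.15 = 250.15 K.
For a reversible cycle Q_H/Q_C = T_H/T_C, so Q_H = Q_C·T_H/T_C = 30.2 × 309.00/250.15 = 37.3 kJ.

Q_H ≈ 37.3 kJ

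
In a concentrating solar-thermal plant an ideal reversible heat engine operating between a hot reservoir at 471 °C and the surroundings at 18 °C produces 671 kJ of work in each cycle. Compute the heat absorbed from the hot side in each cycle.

T_H = 471 °C → 471 + 273.15 = 744.15 K.
T_C = 18 °C → 18 + 273.15 = 291.15 K.
For a reversible engine, η = 1 − T_C/T_H = 1 − 291.15/744.15 = 0.6087.
Q_H = W/η = 671/0.6087 = 1100 kJ.

Q_H ≈ 1100 kJ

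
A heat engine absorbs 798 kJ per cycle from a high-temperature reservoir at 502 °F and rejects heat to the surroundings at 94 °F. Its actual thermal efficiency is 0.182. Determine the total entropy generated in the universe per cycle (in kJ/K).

T_H = 502 °F → (502 − 32) × 5/9 = 261.11 °C = 534.26 K.
T_C = 94 °F → (94 − 32) × 5/9 = 34.44 °C = 307.59 K.
W = η·Q_H = 0.182 × 798 = 145.2 kJ, so Q_C = Q_H − W = 652.8 kJ.
Reservoir entropy changes: ΔS_H = −Q_H/T_H = −798/534.26 = -1.494 kJ/K and ΔS_C = +Q_C/T_C = 652.8/307.59 = 2.122 kJ/K.
ΔS_univ = −Q_H/T_H + Q_C/T_C = 0.629 kJ/K (> 0, since η = 0.182 < η_Carnot = 0.424).

ΔS_univ ≈ 0.629 kJ/K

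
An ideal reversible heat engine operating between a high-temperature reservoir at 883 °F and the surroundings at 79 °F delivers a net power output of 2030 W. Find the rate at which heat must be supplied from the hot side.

T_H = 883 °F → (883 − 32) × 5/9 = 472.78 °C = 745.93 K.
T_C = 79 °F → (79 − 32) × 5/9 = 26.11 °C = 299.26 K.
The Carnot efficiency is η = 1 − T_C/T_H = 1 − 299.26/745.93 = 0.5988.
Q_H = W/η = 2030/0.5988 = 3390 W.

Q̇_H ≈ 3390 W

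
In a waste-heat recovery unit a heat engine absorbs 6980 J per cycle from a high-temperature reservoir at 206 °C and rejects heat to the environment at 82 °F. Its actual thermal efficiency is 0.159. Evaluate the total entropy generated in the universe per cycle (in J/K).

T_H = 206 °C → 206 + 273.15 = 479.15 K.
T_C = 82 °F → (82 − 32) × 5/9 = 27.78 °C = 300.93 K.
W = η·Q_H = 0.159 × 6980 = 1110 J, so Q_C = Q_H − W = 5870 J.
The hot reservoir loses entropy Q_H/T_H = 6980/479.15 = 14.57 J/K; the cold reservoir gains Q_C/T_C = 5870/300.93 = 19.51 J/K.
ΔS_univ = −Q_H/T_H + Q_C/T_C = 4.939 J/K (> 0, since η = 0.159 < η_Carnot = 0.372).

ΔS_univ ≈ 4.939 J/K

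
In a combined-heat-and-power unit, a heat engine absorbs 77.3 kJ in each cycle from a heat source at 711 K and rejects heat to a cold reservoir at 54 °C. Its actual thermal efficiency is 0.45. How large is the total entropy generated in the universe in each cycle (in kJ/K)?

ΔS_univ ≈ 0.02124 kJ/K

T_C = 54 °C → 54 + 273.15 = 327.15 K.
W = η·Q_H = 0.45 × 77.3 = 34.78 kJ, so Q_C = Q_H − W = 42.52 kJ.
The hot reservoir loses entropy Q_H/T_H = 77.3/711.00 = 0.1087 kJ/K; the cold reservoir gains Q_C/T_C = 42.52/327.15 = 0.1300 kJ/K.
ΔS_univ = −Q_H/T_H + Q_C/T_C = 0.02124 kJ/K (> 0, since η = 0.45 < η_Carnot = 0.540).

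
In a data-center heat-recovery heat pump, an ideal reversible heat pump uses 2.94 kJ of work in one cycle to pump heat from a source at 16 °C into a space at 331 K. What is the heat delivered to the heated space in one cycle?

Q_H ≈ 23.3 kJ

T_C = 16 °C → 16 + 273.15 = 289.15 K.
Reversible heating COP: COP_HP = T_H/(T_H − T_C) = 331.00/41.85 = 7.9092.
Q_H = COP_HP · W = 7.9092 × 2.94 = 23.3 kJ.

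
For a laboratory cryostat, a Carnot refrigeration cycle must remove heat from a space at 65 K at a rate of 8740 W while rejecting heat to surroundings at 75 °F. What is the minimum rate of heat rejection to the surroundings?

Q̇_H ≈ 39900 W

T_H = 75 °F → (75 − 32) × 5/9 = 23.89 °C = 297.04 K.
For a reversible cycle Q_H/Q_C = T_H/T_C, so Q_H = Q_C·T_H/T_C = 8740 × 297.04/65.00 = 39900 W.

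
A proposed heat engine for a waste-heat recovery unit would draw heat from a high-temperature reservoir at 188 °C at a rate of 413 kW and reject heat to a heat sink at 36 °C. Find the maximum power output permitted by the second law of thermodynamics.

T_H = 188 °C → 188 + 273.15 = 461.15 K.
T_C = 36 °C → 36 + 273.15 = 309.15 K.
The second-law ceiling is the Carnot efficiency, η_max = 1 − T_C/T_H = 1 − 309.15/461.15 = 0.3296.
W_max = η_max · Q_H = 0.3296 × 413 = 136 kW.

Ẇ_max ≈ 136 kW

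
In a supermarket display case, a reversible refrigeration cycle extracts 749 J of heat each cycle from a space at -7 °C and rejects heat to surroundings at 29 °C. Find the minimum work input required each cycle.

T_H = 29 °C → 29 + 273.15 = 302.15 K.
T_C = -7 °C → -7 + 273.15 = 266.15 K.
COP_R = T_C/(T_H − T_C) = 266.15/36.00 = 7.3931.
W = Q_C/COP_R = 749/7.3931 = 101.3 J.

W_in ≈ 101.3 J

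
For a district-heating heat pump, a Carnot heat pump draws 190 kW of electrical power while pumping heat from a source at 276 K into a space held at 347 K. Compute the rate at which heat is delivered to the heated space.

COP_HP = T_H/(T_H − T_C) = 347.00/71.00 = 4.8873.
Q_H = COP_HP · W = 4.8873 × 190 = 929 kW.

Q̇_H ≈ 929 kW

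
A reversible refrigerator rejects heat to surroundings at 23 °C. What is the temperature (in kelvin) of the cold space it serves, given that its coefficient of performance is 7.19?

T_H = 23 °C → 23 + 273.15 = 296.15 K.
COP_R = T_C/(T_H − T_C) ⇒ T_C = T_H·COP_R/(1 + COP_R) = 296.15 × 7.19/(1 + 7.19) = 260 K.

T_C ≈ 260 K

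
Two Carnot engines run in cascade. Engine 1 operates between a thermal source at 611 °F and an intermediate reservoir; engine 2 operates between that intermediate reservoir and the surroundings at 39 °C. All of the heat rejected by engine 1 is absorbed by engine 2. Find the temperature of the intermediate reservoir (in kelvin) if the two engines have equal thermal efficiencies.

T_m ≈ 430.9 K

T_H = 611 °F → (611 − 32) × 5/9 = 321.67 °C = 594.82 K.
T_C = 39 °C → 39 + 273.15 = 312.15 K.
Equal efficiencies require 1 − T_m/T_H = 1 − T_C/T_m, i.e. T_m/T_H = T_C/T_m, so T_m = √(T_H·T_C) = √(594.82 × 312.15) = 430.9 K.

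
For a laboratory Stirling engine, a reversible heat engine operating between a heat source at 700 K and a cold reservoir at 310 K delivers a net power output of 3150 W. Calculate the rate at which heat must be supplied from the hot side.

For a reversible engine, η = 1 − T_C/T_H = 1 − 310.00/700.00 = 0.5571.
Q_H = W/η = 3150/0.5571 = 5650 W.

Q̇_H ≈ 5650 W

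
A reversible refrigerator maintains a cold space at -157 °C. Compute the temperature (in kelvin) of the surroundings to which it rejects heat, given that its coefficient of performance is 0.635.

T_H ≈ 299.1 K

T_C = -157 °C → -157 + 273.15 = 116.15 K.
COP_R = T_C/(T_H − T_C) ⇒ T_H = T_C·(1 + 1/COP_R) = 116.15 × (1 + 1/0.635) = 299.1 K.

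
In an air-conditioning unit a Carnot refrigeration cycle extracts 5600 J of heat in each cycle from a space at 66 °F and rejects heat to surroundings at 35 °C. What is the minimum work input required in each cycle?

W_in ≈ 309 J

T_H = 35 °C → 35 + 273.15 = 308.15 K.
T_C = 66 °F → (66 − 32) × 5/9 = 18.89 °C = 292.04 K.
For a reversible refrigerator, COP_R = T_C/(T_H − T_C) = 292.04/16.11 = 18.1266.
W = Q_C/COP_R = 5600/18.1266 = 309 J.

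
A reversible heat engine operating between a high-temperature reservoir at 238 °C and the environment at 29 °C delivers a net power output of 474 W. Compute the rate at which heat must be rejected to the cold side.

T_H = 238 °C → 238 + 273.15 = 511.15 K.
T_C = 29 °C → 29 + 273.15 = 302.15 K.
Carnot efficiency: η = 1 − T_C/T_H = 1 − 302.15/511.15 = 0.4089.
Since Q_C/Q_H = T_C/T_H and Q_H = W/η, Q_C = W·T_C/(T_H − T_C) = 474 × 302.15/209.00 = 685 W.

Q̇_C ≈ 685 W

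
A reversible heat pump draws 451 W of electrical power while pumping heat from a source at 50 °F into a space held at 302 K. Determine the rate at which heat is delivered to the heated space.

T_C = 50 °F → (50 − 32) × 5/9 = 10.00 °C = 283.15 K.
Reversible heating COP: COP_HP = T_H/(T_H − T_C) = 302.00/18.85 = 16.0212.
Q_H = COP_HP · W = 16.0212 × 451 = 7230 W.

Q̇_H ≈ 7230 W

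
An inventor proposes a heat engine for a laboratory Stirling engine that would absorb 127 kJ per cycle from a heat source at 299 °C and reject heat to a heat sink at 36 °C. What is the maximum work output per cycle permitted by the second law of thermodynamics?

W_max ≈ 58.4 kJ

T_H = 299 °C → 299 + 273.15 = 572.15 K.
T_C = 36 °C → 36 + 273.15 = 309.15 K.
The second-law ceiling is the Carnot efficiency, η_max = 1 − T_C/T_H = 1 − 309.15/572.15 = 0.4597.
W_max = η_max · Q_H = 0.4597 × 127 = 58.4 kJ.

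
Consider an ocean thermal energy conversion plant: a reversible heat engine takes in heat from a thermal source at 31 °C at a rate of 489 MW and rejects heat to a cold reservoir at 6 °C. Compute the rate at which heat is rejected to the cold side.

Q̇_C ≈ 449 MW

T_H = 31 °C → 31 + 273.15 = 304.15 K.
T_C = 6 °C → 6 + 273.15 = 279.15 K.
Carnot efficiency: η = 1 − T_C/T_H = 1 − 279.15/304.15 = 0.0822.
For a reversible cycle Q_C/Q_H = T_C/T_H, so Q_C = 489 × 279.15/304.15 = 449 MW.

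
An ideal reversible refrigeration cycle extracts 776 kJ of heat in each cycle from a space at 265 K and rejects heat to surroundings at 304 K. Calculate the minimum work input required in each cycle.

COP_R = T_C/(T_H − T_C) = 265.00/39.00 = 6.7949.
W = Q_C/COP_R = 776/6.7949 = 114 kJ.

W_in ≈ 114 kJ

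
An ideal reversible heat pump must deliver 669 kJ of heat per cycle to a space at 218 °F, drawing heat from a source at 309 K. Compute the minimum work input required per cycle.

W_in ≈ 120 kJ

T_H = 218 °F → (218 − 32) × 5/9 = 103.33 °C = 376.48 K.
COP_HP = T_H/(T_H − T_C) = 376.48/67.48 = 5.5789.
W = Q_H/COP_HP = 669/5.5789 = 120 kJ.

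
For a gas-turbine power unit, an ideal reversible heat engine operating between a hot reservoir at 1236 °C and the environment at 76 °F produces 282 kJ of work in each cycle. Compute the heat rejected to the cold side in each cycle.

Q_C ≈ 69.3 kJ

T_H = 1236 °C → 1236 + 273.15 = 1509.15 K.
T_C = 76 °F → (76 − 32) × 5/9 = 24.44 °C = 297.59 K.
For a reversible engine, η = 1 − T_C/T_H = 1 − 297.59/1509.15 = 0.8028.
Since Q_C/Q_H = T_C/T_H and Q_H = W/η, Q_C = W·T_C/(T_H − T_C) = 282 × 297.59/1211.56 = 69.3 kJ.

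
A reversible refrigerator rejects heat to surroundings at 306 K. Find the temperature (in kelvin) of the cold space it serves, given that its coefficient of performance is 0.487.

T_C ≈ 100 K

COP_R = T_C/(T_H − T_C) ⇒ T_C = T_H·COP_R/(1 + COP_R) = 306.00 × 0.487/(1 + 0.487) = 100 K.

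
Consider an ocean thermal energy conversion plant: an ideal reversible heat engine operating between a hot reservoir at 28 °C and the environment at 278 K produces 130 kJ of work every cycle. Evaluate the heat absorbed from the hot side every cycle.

T_H = 28 °C → 28 + 273.15 = 301.15 K.
Since the cycle is reversible, η = 1 − T_C/T_H = 1 − 278.00/301.15 = 0.0769.
Q_H = W/η = 130/0.0769 = 1690 kJ.

Q_H ≈ 1690 kJ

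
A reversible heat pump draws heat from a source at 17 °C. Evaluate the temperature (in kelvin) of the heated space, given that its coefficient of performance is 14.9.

T_C = 17 °C → 17 + 273.15 = 290.15 K.
COP_HP = T_H/(T_H − T_C) ⇒ T_H = T_C·COP_HP/(COP_HP − 1) = 290.15 × 14.9/(14.9 − 1) = 311 K.

T_H ≈ 311 K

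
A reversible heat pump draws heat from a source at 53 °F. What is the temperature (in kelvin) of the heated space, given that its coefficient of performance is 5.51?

T_C = 53 °F → (53 − 32) × 5/9 = 11.67 °C = 284.82 K.
COP_HP = T_H/(T_H − T_C) ⇒ T_H = T_C·COP_HP/(COP_HP − 1) = 284.82 × 5.51/(5.51 − 1) = 348.0 K.

T_H ≈ 348.0 K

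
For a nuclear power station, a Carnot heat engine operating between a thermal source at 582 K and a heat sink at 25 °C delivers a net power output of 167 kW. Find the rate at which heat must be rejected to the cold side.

T_C = 25 °C → 25 + 273.15 = 298.15 K.
For a reversible engine, η = 1 − T_C/T_H = 1 − 298.15/582.00 = 0.4877.
Since Q_C/Q_H = T_C/T_H and Q_H = W/η, Q_C = W·T_C/(T_H − T_C) = 167 × 298.15/283.85 = 175 kW.

Q̇_C ≈ 175 kW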